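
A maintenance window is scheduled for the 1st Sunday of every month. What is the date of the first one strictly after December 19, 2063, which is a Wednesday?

December 2063 starts on a Saturday, so its 1st Sunday is December 2, 2063 (1 day in).
That is not after December 19, 2063, so look at January 2064.
January 2064 starts on a Tuesday, so its 1st Sunday is January 6, 2064 (5 days in).

January 6, 2064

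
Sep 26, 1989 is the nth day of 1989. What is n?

Days in months before Sep: 31 + 28 + 31 + 30 + 31 + 30 + 31 + 31 = 243.
Plus 26 days into Sep → day 269.

269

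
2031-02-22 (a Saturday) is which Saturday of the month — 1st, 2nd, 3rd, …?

4th

Day 22 falls in week ⌈22/7⌉ of the month.
Days 1–7 hold the 1st Saturday, 8–14 the 2nd, 15–21 the 3rd, 22–28 the 4th, 29–31 the 5th.
22 is in the range for the 4th.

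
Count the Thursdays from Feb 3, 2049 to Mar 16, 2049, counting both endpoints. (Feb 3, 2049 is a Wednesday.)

Feb 3, 2049 is a Wednesday; the first Thursday on or after it is Feb 4, 2049 (1 day later).
From Feb 4, 2049 to Mar 16, 2049: 24 + 16 = 40 days (rest of Feb, Mar).
40 ÷ 7 = 5 full weeks with remainder 5, so 5 more Thursdays after the first → 6.

6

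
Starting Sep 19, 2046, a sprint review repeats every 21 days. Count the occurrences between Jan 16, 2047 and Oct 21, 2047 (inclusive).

Occurrences land 21·i days after Sep 19, 2046 for i = 0, 1, 2, …
Jan 16, 2047 is 119 days after the start; 119 ÷ 21 = 5 remainder 14; since the remainder is 14, round up to i = 6. First occurrence in the window: #7 on Jan 23, 2047 (6×21 = 126 days in).
Oct 21, 2047 is 397 days after the start; 397 ÷ 21 = 18 remainder 19. Last occurrence in the window: #19 on Oct 2, 2047.
Occurrences #7 through #19: 13 in total.

13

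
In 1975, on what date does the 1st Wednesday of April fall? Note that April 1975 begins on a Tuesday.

April 1975 begins on a Tuesday, so the first Wednesday is April 2 (1 day later).

1975-04-02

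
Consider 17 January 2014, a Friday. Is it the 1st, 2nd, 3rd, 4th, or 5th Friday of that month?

Day 17 falls in week ⌈17/7⌉ of the month.
Days 1–7 hold the 1st Friday, 8–14 the 2nd, 15–21 the 3rd, 22–28 the 4th, 29–31 the 5th.
17 is in the range for the 3rd.

3rd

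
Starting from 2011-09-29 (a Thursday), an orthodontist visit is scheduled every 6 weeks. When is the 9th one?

2012-08-30

The 9th occurrence is 8 intervals after the first: 8 × 42 = 336 days after 2011-09-29.
September has 30 days — 1 day to the end of September leaves 335.
October has 31 days (304 left).
November has 30 days (274 left).
December has 31 days (243 left).
January has 31 days (212 left).
February has 29 days (183 left).
March has 31 days (152 left).
April has 30 days (122 left).
May has 31 days (91 left).
June has 30 days (61 left).
July has 31 days (30 left).
30 days into August → 2012-08-30.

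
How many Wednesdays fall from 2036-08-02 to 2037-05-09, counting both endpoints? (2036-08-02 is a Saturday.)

2036-08-02 is a Saturday; the first Wednesday on or after it is 2036-08-06 (4 days later).
From 2036-08-06 to 2037-05-09: 25 + 30 + 31 + 30 + 31 + 31 + 28 + 31 + 30 + 9 = 276 days (rest of August, September, October, November, December, January, February, March, April, May).
276 ÷ 7 = 39 full weeks with remainder 3, so 39 more Wednesdays after the first → 40.

40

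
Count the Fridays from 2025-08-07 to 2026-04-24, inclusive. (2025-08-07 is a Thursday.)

38

2025-08-07 is a Thursday; the first Friday on or after it is 2025-08-08 (1 day later).
From 2025-08-08 to 2026-04-24: 23 + 30 + 31 + 30 + 31 + 31 + 28 + 31 + 24 = 259 days (rest of August, September, October, November, December, January, February, March, April).
259 ÷ 7 = 37 full weeks with remainder 0, so 37 more Fridays after the first → 38.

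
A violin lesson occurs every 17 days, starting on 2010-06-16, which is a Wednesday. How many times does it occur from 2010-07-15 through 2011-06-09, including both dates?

Occurrences land 17·i days after 2010-06-16 for i = 0, 1, 2, …
2010-07-15 is 29 days after the start; 29 ÷ 17 = 1 remainder 12; since the remainder is 12, round up to i = 2. First occurrence in the window: #3 on 2010-07-20 (2×17 = 34 days in).
2011-06-09 is 358 days after the start; 358 ÷ 17 = 21 remainder 1. Last occurrence in the window: #22 on 2011-06-08.
Occurrences #3 through #22: 20 in total.

20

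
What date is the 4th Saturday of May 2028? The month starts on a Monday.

May 2028 begins on a Monday, so the first Saturday is May 6 (5 days later).
The 4th Saturday is 3 weeks later: 6 + 21 = 27.

May 27, 2028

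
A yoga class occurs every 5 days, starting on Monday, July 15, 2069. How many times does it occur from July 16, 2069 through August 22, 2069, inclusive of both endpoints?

7

Occurrences land 5·i days after July 15, 2069 for i = 0, 1, 2, …
July 16, 2069 is 1 day after the start; 1 ÷ 5 = 0 remainder 1; since the remainder is 1, round up to i = 1. First occurrence in the window: #2 on July 20, 2069 (1×5 = 5 days in).
August 22, 2069 is 38 days after the start; 38 ÷ 5 = 7 remainder 3. Last occurrence in the window: #8 on August 19, 2069.
Occurrences #2 through #8: 7 in total.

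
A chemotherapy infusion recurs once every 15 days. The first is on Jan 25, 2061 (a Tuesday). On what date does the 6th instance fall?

Apr 10, 2061

The 6th occurrence is 5 intervals after the first: 5 × 15 = 75 days after Jan 25, 2061.
Jan has 31 days — 6 days to the end of Jan leaves 69.
Feb has 28 days (41 left).
Mar has 31 days (10 left).
10 days into Apr → Apr 10, 2061.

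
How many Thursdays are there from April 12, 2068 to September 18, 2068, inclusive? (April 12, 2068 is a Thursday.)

23

April 12, 2068 is a Thursday; the first Thursday on or after it is April 12, 2068.
From April 12, 2068 to September 18, 2068: 18 + 31 + 30 + 31 + 31 + 18 = 159 days (rest of April, May, June, July, August, September).
159 ÷ 7 = 22 full weeks with remainder 5, so 22 more Thursdays after the first → 23.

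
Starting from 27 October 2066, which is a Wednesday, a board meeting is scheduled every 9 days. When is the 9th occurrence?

7 January 2067

The 9th occurrence is 8 intervals after the first: 8 × 9 = 72 days after 27 October 2066.
October has 31 days — 4 days to the end of October leaves 68.
November has 30 days (38 left).
December has 31 days (7 left).
7 days into January → 7 January 2067.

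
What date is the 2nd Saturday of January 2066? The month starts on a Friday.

January 2066 begins on a Friday, so the first Saturday is January 2 (1 day later).
The 2nd Saturday is 1 weeks later: 2 + 7 = 9.

January 9, 2066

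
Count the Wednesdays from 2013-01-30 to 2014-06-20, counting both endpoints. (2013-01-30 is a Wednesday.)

73

2013-01-30 is a Wednesday; the first Wednesday on or after it is 2013-01-30.
From 2013-01-30 to 2014-06-20: 335 + 171 = 506 days (rest of 2013, to 2014-06-20 in 2014).
506 ÷ 7 = 72 full weeks with remainder 2, so 72 more Wednesdays after the first → 73.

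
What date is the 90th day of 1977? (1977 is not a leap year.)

January has 31 days (90 − 31 = 59 remain).
February has 28 days (59 − 28 = 31 remain).
31 into March → March 31.

31 March 1977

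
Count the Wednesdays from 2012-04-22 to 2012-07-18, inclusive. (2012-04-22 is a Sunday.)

13

2012-04-22 is a Sunday; the first Wednesday on or after it is 2012-04-25 (3 days later).
From 2012-04-25 to 2012-07-18: 5 + 31 + 30 + 18 = 84 days (rest of April, May, June, July).
84 ÷ 7 = 12 full weeks with remainder 0, so 12 more Wednesdays after the first → 13.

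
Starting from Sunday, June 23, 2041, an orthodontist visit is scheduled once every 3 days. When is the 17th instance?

The 17th occurrence is 16 intervals after the first: 16 × 3 = 48 days after June 23, 2041.
June has 30 days — 7 days to the end of June leaves 41.
July has 31 days (10 left).
10 days into August → August 10, 2041.

August 10, 2041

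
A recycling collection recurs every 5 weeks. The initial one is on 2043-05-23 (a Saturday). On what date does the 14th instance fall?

2044-08-20

The 14th occurrence is 13 intervals after the first: 13 × 35 = 455 days after 2043-05-23.
May has 31 days — 8 days to the end of May leaves 447.
From end of May to end of 2043 is 214 days (233 left).
January has 31 days (202 left).
February has 29 days (173 left).
March has 31 days (142 left).
April has 30 days (112 left).
May has 31 days (81 left).
June has 30 days (51 left).
July has 31 days (20 left).
20 days into August → 2044-08-20.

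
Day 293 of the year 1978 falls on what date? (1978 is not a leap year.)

January has 31 days (293 − 31 = 262 remain).
February has 28 days (262 − 28 = 234 remain).
March has 31 days (234 − 31 = 203 remain).
April has 30 days (203 − 30 = 173 remain).
May has 31 days (173 − 31 = 142 remain).
June has 30 days (142 − 30 = 112 remain).
July has 31 days (112 − 31 = 81 remain).
August has 31 days (81 − 31 = 50 remain).
September has 30 days (50 − 30 = 20 remain).
20 into October → October 20.

October 20, 1978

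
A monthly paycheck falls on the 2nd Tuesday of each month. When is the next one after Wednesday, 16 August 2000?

12 September 2000

August 2000 starts on a Tuesday; its first Tuesday is the 1st, so the 2nd Tuesday is the 8th — 8 August 2000.
That is not after 16 August 2000, so look at September 2000.
September 2000 starts on a Friday; its first Tuesday is the 5th, so the 2nd Tuesday is the 12th — 12 September 2000.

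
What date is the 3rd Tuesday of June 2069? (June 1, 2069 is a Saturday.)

June 2069 begins on a Saturday, so the first Tuesday is June 4 (3 days later).
The 3rd Tuesday is 2 weeks later: 4 + 14 = 18.

2069-06-18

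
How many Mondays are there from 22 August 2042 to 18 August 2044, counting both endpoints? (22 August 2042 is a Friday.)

22 August 2042 is a Friday; the first Monday on or after it is 25 August 2042 (3 days later).
From 25 August 2042 to 18 August 2044: 128 + 365 + 231 = 724 days (rest of 2042, 2043, to 18 August 2044 in 2044).
724 ÷ 7 = 103 full weeks with remainder 3, so 103 more Mondays after the first → 104.

104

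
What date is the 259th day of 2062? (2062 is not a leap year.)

September 16, 2062

January has 31 days (259 − 31 = 228 remain).
February has 28 days (228 − 28 = 200 remain).
March has 31 days (200 − 31 = 169 remain).
April has 30 days (169 − 30 = 139 remain).
May has 31 days (139 − 31 = 108 remain).
June has 30 days (108 − 30 = 78 remain).
July has 31 days (78 − 31 = 47 remain).
August has 31 days (47 − 31 = 16 remain).
16 into September → September 16.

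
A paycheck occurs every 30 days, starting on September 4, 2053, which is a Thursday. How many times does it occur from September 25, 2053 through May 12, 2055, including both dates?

Occurrences land 30·i days after September 4, 2053 for i = 0, 1, 2, …
September 25, 2053 is 21 days after the start; 21 ÷ 30 = 0 remainder 21; since the remainder is 21, round up to i = 1. First occurrence in the window: #2 on October 4, 2053 (1×30 = 30 days in).
May 12, 2055 is 615 days after the start; 615 ÷ 30 = 20 remainder 15. Last occurrence in the window: #21 on April 27, 2055.
Occurrences #2 through #21: 20 in total.

20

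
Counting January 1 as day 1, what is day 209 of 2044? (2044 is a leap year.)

January has 31 days (209 − 31 = 178 remain).
February has 29 days (178 − 29 = 149 remain).
March has 31 days (149 − 31 = 118 remain).
April has 30 days (118 − 30 = 88 remain).
May has 31 days (88 − 31 = 57 remain).
June has 30 days (57 − 30 = 27 remain).
27 into July → July 27.

27 July 2044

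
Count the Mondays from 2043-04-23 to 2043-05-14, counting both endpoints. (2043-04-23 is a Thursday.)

3

2043-04-23 is a Thursday; the first Monday on or after it is 2043-04-27 (4 days later).
From 2043-04-27 to 2043-05-14: 3 + 14 = 17 days (rest of April, May).
17 ÷ 7 = 2 full weeks with remainder 3, so 2 more Mondays after the first → 3.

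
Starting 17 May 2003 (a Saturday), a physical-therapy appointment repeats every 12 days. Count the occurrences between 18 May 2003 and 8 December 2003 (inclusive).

Occurrences land 12·i days after 17 May 2003 for i = 0, 1, 2, …
18 May 2003 is 1 day after the start; 1 ÷ 12 = 0 remainder 1; since the remainder is 1, round up to i = 1. First occurrence in the window: #2 on 29 May 2003 (1×12 = 12 days in).
8 December 2003 is 205 days after the start; 205 ÷ 12 = 17 remainder 1. Last occurrence in the window: #18 on 7 December 2003.
Occurrences #2 through #18: 17 in total.

17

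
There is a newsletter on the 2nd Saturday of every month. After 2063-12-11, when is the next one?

2064-01-12

December 2063 starts on a Saturday; its first Saturday is the 1st, so the 2nd Saturday is the 8th — 2063-12-08.
That is not after 2063-12-11, so look at January 2064.
January 2064 starts on a Tuesday; its first Saturday is the 5th, so the 2nd Saturday is the 12th — 2064-01-12.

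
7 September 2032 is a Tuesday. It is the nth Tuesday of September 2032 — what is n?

1st

Day 7 falls in week ⌈7/7⌉ of the month.
Days 1–7 hold the 1st Tuesday, 8–14 the 2nd, 15–21 the 3rd, 22–28 the 4th, 29–31 the 5th.
7 is in the range for the 1st.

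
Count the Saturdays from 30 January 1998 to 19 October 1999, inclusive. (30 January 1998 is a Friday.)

30 January 1998 is a Friday; the first Saturday on or after it is 31 January 1998 (1 day later).
From 31 January 1998 to 19 October 1999: 334 + 292 = 626 days (rest of 1998, to 19 October 1999 in 1999).
626 ÷ 7 = 89 full weeks with remainder 3, so 89 more Saturdays after the first → 90.

90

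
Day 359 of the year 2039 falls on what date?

25 December 2039

January has 31 days (359 − 31 = 328 remain).
February has 28 days (328 − 28 = 300 remain).
March has 31 days (300 − 31 = 269 remain).
April has 30 days (269 − 30 = 239 remain).
May has 31 days (239 − 31 = 208 remain).
June has 30 days (208 − 30 = 178 remain).
July has 31 days (178 − 31 = 147 remain).
August has 31 days (147 − 31 = 116 remain).
September has 30 days (116 − 30 = 86 remain).
October has 31 days (86 − 31 = 55 remain).
November has 30 days (55 − 30 = 25 remain).
25 into December → December 25.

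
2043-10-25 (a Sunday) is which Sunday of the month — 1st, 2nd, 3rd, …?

Day 25 falls in week ⌈25/7⌉ of the month.
Days 1–7 hold the 1st Sunday, 8–14 the 2nd, 15–21 the 3rd, 22–28 the 4th, 29–31 the 5th.
25 is in the range for the 4th.

4th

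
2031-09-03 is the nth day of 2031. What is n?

Days in months before September: 31 + 28 + 31 + 30 + 31 + 30 + 31 + 31 = 243.
Plus 3 days into September → day 246.

246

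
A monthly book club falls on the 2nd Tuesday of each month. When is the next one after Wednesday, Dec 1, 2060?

Dec 2060 starts on a Wednesday; its first Tuesday is the 7th, so the 2nd Tuesday is the 14th — Dec 14, 2060.
Dec 14, 2060 is after Dec 1, 2060, so that is the next one.

Dec 14, 2060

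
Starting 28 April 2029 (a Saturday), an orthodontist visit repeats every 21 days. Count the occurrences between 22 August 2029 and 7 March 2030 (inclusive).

9

Occurrences land 21·i days after 28 April 2029 for i = 0, 1, 2, …
22 August 2029 is 116 days after the start; 116 ÷ 21 = 5 remainder 11; since the remainder is 11, round up to i = 6. First occurrence in the window: #7 on 1 September 2029 (6×21 = 126 days in).
7 March 2030 is 313 days after the start; 313 ÷ 21 = 14 remainder 19. Last occurrence in the window: #15 on 16 February 2030.
Occurrences #7 through #15: 9 in total.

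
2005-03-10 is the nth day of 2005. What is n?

69

Days in months before March: 31 + 28 = 59.
Plus 10 days into March → day 69.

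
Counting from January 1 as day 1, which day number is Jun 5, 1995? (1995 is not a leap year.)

156

Days in months before Jun: 31 + 28 + 31 + 30 + 31 = 151.
Plus 5 days into Jun → day 156.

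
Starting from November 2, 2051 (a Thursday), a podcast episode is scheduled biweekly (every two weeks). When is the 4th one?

December 14, 2051

The 4th occurrence is 3 intervals after the first: 3 × 14 = 42 days after November 2, 2051.
November has 30 days — 28 days to the end of November leaves 14.
14 days into December → December 14, 2051.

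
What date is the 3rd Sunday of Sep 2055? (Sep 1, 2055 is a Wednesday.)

Sep 19, 2055

Sep 2055 begins on a Wednesday, so the first Sunday is Sep 5 (4 days later).
The 3rd Sunday is 2 weeks later: 5 + 14 = 19.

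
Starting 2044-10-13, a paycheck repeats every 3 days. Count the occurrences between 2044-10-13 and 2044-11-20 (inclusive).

13

Occurrences land 3·i days after 2044-10-13 for i = 0, 1, 2, …
The window opens on the start date, so the first occurrence inside is #1 on 2044-10-13.
2044-11-20 is 38 days after the start; 38 ÷ 3 = 12 remainder 2. Last occurrence in the window: #13 on 2044-11-18.
Occurrences #1 through #13: 13 in total.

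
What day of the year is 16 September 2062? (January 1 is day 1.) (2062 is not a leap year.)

Days in months before September: 31 + 28 + 31 + 30 + 31 + 30 + 31 + 31 = 243.
Plus 16 days into September → day 259.

259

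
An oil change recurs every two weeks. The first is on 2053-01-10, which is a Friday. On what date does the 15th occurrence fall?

The 15th occurrence is 14 intervals after the first: 14 × 14 = 196 days after 2053-01-10.
January has 31 days — 21 days to the end of January leaves 175.
February has 28 days (147 left).
March has 31 days (116 left).
April has 30 days (86 left).
May has 31 days (55 left).
June has 30 days (25 left).
25 days into July → 2053-07-25.

2053-07-25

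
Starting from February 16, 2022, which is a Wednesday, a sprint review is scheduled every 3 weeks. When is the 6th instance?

The 6th occurrence is 5 intervals after the first: 5 × 21 = 105 days after February 16, 2022.
February has 28 days — 12 days to the end of February leaves 93.
March has 31 days (62 left).
April has 30 days (32 left).
May has 31 days (1 left).
1 day into June → June 1, 2022.

June 1, 2022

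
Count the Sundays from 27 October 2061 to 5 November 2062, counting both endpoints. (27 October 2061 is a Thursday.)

27 October 2061 is a Thursday; the first Sunday on or after it is 30 October 2061 (3 days later).
From 30 October 2061 to 5 November 2062: 62 + 309 = 371 days (rest of 2061, to 5 November 2062 in 2062).
371 ÷ 7 = 53 full weeks with remainder 0, so 53 more Sundays after the first → 54.

54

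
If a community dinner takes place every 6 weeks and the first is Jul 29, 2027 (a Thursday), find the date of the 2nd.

Sep 9, 2027

The 2nd occurrence is 1 interval after the first: 1 × 42 = 42 days after Jul 29, 2027.
Jul has 31 days — 2 days to the end of Jul leaves 40.
Aug has 31 days (9 left).
9 days into Sep → Sep 9, 2027.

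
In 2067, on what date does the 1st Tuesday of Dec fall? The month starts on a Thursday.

Dec 6, 2067

Dec 2067 begins on a Thursday, so the first Tuesday is Dec 6 (5 days later).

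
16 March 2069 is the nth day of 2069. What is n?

Days in months before March: 31 + 28 = 59.
Plus 16 days into March → day 75.

75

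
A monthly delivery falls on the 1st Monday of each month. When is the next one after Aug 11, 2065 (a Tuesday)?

Sep 7, 2065

Aug 2065 starts on a Saturday, so its 1st Monday is Aug 3, 2065 (2 days in).
That is not after Aug 11, 2065, so look at Sep 2065.
Sep 2065 starts on a Tuesday, so its 1st Monday is Sep 7, 2065 (6 days in).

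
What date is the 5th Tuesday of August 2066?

The first Tuesday of August 2066 is August 3.
The 5th Tuesday is 4 weeks later: 3 + 28 = 31.

August 31, 2066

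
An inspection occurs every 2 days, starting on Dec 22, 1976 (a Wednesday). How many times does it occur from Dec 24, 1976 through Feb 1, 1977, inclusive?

20

Occurrences land 2·i days after Dec 22, 1976 for i = 0, 1, 2, …
Dec 24, 1976 is 2 days after the start; 2 ÷ 2 = 1 remainder 0. First occurrence in the window: #2 on Dec 24, 1976 (1×2 = 2 days in).
Feb 1, 1977 is 41 days after the start; 41 ÷ 2 = 20 remainder 1. Last occurrence in the window: #21 on Jan 31, 1977.
Occurrences #2 through #21: 20 in total.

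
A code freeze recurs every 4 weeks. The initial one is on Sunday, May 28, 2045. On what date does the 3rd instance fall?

Jul 23, 2045

The 3rd occurrence is 2 intervals after the first: 2 × 28 = 56 days after May 28, 2045.
May has 31 days — 3 days to the end of May leaves 53.
Jun has 30 days (23 left).
23 days into Jul → Jul 23, 2045.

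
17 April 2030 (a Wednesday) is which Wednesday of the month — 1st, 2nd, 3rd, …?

Day 17 falls in week ⌈17/7⌉ of the month.
Days 1–7 hold the 1st Wednesday, 8–14 the 2nd, 15–21 the 3rd, 22–28 the 4th, 29–31 the 5th.
17 is in the range for the 3rd.

3rd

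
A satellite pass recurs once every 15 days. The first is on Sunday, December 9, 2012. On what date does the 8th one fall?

March 24, 2013

The 8th occurrence is 7 intervals after the first: 7 × 15 = 105 days after December 9, 2012.
December has 31 days — 22 days to the end of December leaves 83.
January has 31 days (52 left).
February has 28 days (24 left).
24 days into March → March 24, 2013.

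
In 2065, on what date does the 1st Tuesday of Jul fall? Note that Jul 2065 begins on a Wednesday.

Jul 7, 2065

Jul 2065 begins on a Wednesday, so the first Tuesday is Jul 7 (6 days later).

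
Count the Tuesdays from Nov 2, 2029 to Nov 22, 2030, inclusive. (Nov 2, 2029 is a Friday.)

Nov 2, 2029 is a Friday; the first Tuesday on or after it is Nov 6, 2029 (4 days later).
From Nov 6, 2029 to Nov 22, 2030: 55 + 326 = 381 days (rest of 2029, to Nov 22, 2030 in 2030).
381 ÷ 7 = 54 full weeks with remainder 3, so 54 more Tuesdays after the first → 55.

55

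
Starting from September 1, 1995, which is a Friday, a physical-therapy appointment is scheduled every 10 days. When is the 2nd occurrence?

September 11, 1995

The 2nd occurrence is 1 interval after the first: 1 × 10 = 10 days after September 1, 1995.
10 days later is September 11, 1995.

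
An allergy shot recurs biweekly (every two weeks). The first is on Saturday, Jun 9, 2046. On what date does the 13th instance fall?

Nov 24, 2046

The 13th occurrence is 12 intervals after the first: 12 × 14 = 168 days after Jun 9, 2046.
Jun has 30 days — 21 days to the end of Jun leaves 147.
Jul has 31 days (116 left).
Aug has 31 days (85 left).
Sep has 30 days (55 left).
Oct has 31 days (24 left).
24 days into Nov → Nov 24, 2046.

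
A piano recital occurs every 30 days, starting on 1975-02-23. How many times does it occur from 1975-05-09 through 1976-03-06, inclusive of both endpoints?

10

Occurrences land 30·i days after 1975-02-23 for i = 0, 1, 2, …
1975-05-09 is 75 days after the start; 75 ÷ 30 = 2 remainder 15; since the remainder is 15, round up to i = 3. First occurrence in the window: #4 on 1975-05-24 (3×30 = 90 days in).
1976-03-06 is 377 days after the start; 377 ÷ 30 = 12 remainder 17. Last occurrence in the window: #13 on 1976-02-18.
Occurrences #4 through #13: 10 in total.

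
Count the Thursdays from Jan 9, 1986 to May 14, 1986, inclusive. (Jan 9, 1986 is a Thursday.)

Jan 9, 1986 is a Thursday; the first Thursday on or after it is Jan 9, 1986.
From Jan 9, 1986 to May 14, 1986: 22 + 28 + 31 + 30 + 14 = 125 days (rest of Jan, Feb, Mar, Apr, May).
125 ÷ 7 = 17 full weeks with remainder 6, so 17 more Thursdays after the first → 18.

18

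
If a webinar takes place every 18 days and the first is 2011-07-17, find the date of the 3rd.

The 3rd occurrence is 2 intervals after the first: 2 × 18 = 36 days after 2011-07-17.
July has 31 days — 14 days to the end of July leaves 22.
22 days into August → 2011-08-22.

2011-08-22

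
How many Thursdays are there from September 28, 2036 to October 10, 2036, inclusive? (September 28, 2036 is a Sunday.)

2

September 28, 2036 is a Sunday; the first Thursday on or after it is October 2, 2036 (4 days later).
From October 2, 2036 to October 10, 2036 is 10 − 2 = 8 days.
8 ÷ 7 = 1 full weeks with remainder 1, so 1 more Thursdays after the first → 2.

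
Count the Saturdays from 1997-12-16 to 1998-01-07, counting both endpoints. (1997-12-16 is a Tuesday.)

1997-12-16 is a Tuesday; the first Saturday on or after it is 1997-12-20 (4 days later).
From 1997-12-20 to 1998-01-07: 11 + 7 = 18 days (rest of December, January).
18 ÷ 7 = 2 full weeks with remainder 4, so 2 more Saturdays after the first → 3.

3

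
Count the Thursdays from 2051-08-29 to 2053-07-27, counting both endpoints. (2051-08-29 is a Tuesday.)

2051-08-29 is a Tuesday; the first Thursday on or after it is 2051-08-31 (2 days later).
From 2051-08-31 to 2053-07-27: 122 + 366 + 208 = 696 days (rest of 2051, 2052, to 2053-07-27 in 2053).
696 ÷ 7 = 99 full weeks with remainder 3, so 99 more Thursdays after the first → 100.

100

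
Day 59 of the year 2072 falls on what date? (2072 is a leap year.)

January has 31 days (59 − 31 = 28 remain).
28 into February → February 28.

February 28, 2072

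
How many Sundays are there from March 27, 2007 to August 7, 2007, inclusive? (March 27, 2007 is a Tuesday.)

March 27, 2007 is a Tuesday; the first Sunday on or after it is April 1, 2007 (5 days later).
From April 1, 2007 to August 7, 2007: 29 + 31 + 30 + 31 + 7 = 128 days (rest of April, May, June, July, August).
128 ÷ 7 = 18 full weeks with remainder 2, so 18 more Sundays after the first → 19.

19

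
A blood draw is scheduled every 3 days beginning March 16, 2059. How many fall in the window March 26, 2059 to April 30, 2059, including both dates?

Occurrences land 3·i days after March 16, 2059 for i = 0, 1, 2, …
March 26, 2059 is 10 days after the start; 10 ÷ 3 = 3 remainder 1; since the remainder is 1, round up to i = 4. First occurrence in the window: #5 on March 28, 2059 (4×3 = 12 days in).
April 30, 2059 is 45 days after the start; 45 ÷ 3 = 15 remainder 0. Last occurrence in the window: #16 on April 30, 2059.
Occurrences #5 through #16: 12 in total.

12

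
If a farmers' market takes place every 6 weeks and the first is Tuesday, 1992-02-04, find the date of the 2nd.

The 2nd occurrence is 1 interval after the first: 1 × 42 = 42 days after 1992-02-04.
February has 29 days — 25 days to the end of February leaves 17.
17 days into March → 1992-03-17.

1992-03-17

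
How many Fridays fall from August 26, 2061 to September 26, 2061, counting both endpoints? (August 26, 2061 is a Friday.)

5

August 26, 2061 is a Friday; the first Friday on or after it is August 26, 2061.
From August 26, 2061 to September 26, 2061: 5 + 26 = 31 days (rest of August, September).
31 ÷ 7 = 4 full weeks with remainder 3, so 4 more Fridays after the first → 5.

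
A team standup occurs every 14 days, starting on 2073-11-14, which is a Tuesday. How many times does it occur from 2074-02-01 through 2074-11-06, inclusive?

20

Occurrences land 14·i days after 2073-11-14 for i = 0, 1, 2, …
2074-02-01 is 79 days after the start; 79 ÷ 14 = 5 remainder 9; since the remainder is 9, round up to i = 6. First occurrence in the window: #7 on 2074-02-06 (6×14 = 84 days in).
2074-11-06 is 357 days after the start; 357 ÷ 14 = 25 remainder 7. Last occurrence in the window: #26 on 2074-10-30.
Occurrences #7 through #26: 20 in total.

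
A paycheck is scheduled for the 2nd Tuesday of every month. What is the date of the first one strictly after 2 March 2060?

9 March 2060

March 2060 starts on a Monday; its first Tuesday is the 2nd, so the 2nd Tuesday is the 9th — 9 March 2060.
9 March 2060 is after 2 March 2060, so that is the next one.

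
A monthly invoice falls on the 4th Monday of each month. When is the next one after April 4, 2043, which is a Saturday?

April 2043 starts on a Wednesday; its first Monday is the 6th, so the 4th Monday is the 27th — April 27, 2043.
April 27, 2043 is after April 4, 2043, so that is the next one.

April 27, 2043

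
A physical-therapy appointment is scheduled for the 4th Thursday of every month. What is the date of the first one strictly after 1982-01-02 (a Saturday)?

January 1982 starts on a Friday; its first Thursday is the 7th, so the 4th Thursday is the 28th — 1982-01-28.
1982-01-28 is after 1982-01-02, so that is the next one.

1982-01-28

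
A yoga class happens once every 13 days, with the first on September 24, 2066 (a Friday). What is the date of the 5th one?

The 5th occurrence is 4 intervals after the first: 4 × 13 = 52 days after September 24, 2066.
September has 30 days — 6 days to the end of September leaves 46.
October has 31 days (15 left).
15 days into November → November 15, 2066.

November 15, 2066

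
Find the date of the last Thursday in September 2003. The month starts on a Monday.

September 2003 begins on a Monday, so the first Thursday is September 4 (3 days later).
September 2003 has 30 days. Adding weeks: 4, 11, 18, 25 — the last one ≤ 30 is the 25th.

25 September 2003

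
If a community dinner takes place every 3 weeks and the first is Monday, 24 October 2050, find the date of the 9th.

The 9th occurrence is 8 intervals after the first: 8 × 21 = 168 days after 24 October 2050.
October has 31 days — 7 days to the end of October leaves 161.
November has 30 days (131 left).
December has 31 days (100 left).
January has 31 days (69 left).
February has 28 days (41 left).
March has 31 days (10 left).
10 days into April → 10 April 2051.

10 April 2051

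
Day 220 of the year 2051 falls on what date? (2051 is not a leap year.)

January has 31 days (220 − 31 = 189 remain).
February has 28 days (189 − 28 = 161 remain).
March has 31 days (161 − 31 = 130 remain).
April has 30 days (130 − 30 = 100 remain).
May has 31 days (100 − 31 = 69 remain).
June has 30 days (69 − 30 = 39 remain).
July has 31 days (39 − 31 = 8 remain).
8 into August → August 8.

8 August 2051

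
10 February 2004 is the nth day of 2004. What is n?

41

Days in months before February: 31 = 31.
Plus 10 days into February → day 41.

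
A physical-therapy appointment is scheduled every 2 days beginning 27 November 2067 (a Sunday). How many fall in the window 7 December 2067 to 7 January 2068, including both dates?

Occurrences land 2·i days after 27 November 2067 for i = 0, 1, 2, …
7 December 2067 is 10 days after the start; 10 ÷ 2 = 5 remainder 0. First occurrence in the window: #6 on 7 December 2067 (5×2 = 10 days in).
7 January 2068 is 41 days after the start; 41 ÷ 2 = 20 remainder 1. Last occurrence in the window: #21 on 6 January 2068.
Occurrences #6 through #21: 16 in total.

16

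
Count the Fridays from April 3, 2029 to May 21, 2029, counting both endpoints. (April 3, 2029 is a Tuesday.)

7

April 3, 2029 is a Tuesday; the first Friday on or after it is April 6, 2029 (3 days later).
From April 6, 2029 to May 21, 2029: 24 + 21 = 45 days (rest of April, May).
45 ÷ 7 = 6 full weeks with remainder 3, so 6 more Fridays after the first → 7.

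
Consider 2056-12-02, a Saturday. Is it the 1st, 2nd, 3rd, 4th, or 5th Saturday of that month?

Day 2 falls in week ⌈2/7⌉ of the month.
Days 1–7 hold the 1st Saturday, 8–14 the 2nd, 15–21 the 3rd, 22–28 the 4th, 29–31 the 5th.
2 is in the range for the 1st.

1st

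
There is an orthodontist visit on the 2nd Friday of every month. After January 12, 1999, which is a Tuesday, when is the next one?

February 12, 1999

January 1999 starts on a Friday; its first Friday is the 1st, so the 2nd Friday is the 8th — January 8, 1999.
That is not after January 12, 1999, so look at February 1999.
February 1999 starts on a Monday; its first Friday is the 5th, so the 2nd Friday is the 12th — February 12, 1999.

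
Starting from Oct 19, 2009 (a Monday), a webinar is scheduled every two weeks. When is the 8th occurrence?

Jan 25, 2010

The 8th occurrence is 7 intervals after the first: 7 × 14 = 98 days after Oct 19, 2009.
Oct has 31 days — 12 days to the end of Oct leaves 86.
Nov has 30 days (56 left).
Dec has 31 days (25 left).
25 days into Jan → Jan 25, 2010.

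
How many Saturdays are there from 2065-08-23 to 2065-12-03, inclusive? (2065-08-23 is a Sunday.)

2065-08-23 is a Sunday; the first Saturday on or after it is 2065-08-29 (6 days later).
From 2065-08-29 to 2065-12-03: 2 + 30 + 31 + 30 + 3 = 96 days (rest of August, September, October, November, December).
96 ÷ 7 = 13 full weeks with remainder 5, so 13 more Saturdays after the first → 14.

14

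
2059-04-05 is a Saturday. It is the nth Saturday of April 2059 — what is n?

1st

Day 5 falls in week ⌈5/7⌉ of the month.
Days 1–7 hold the 1st Saturday, 8–14 the 2nd, 15–21 the 3rd, 22–28 the 4th, 29–31 the 5th.
5 is in the range for the 1st.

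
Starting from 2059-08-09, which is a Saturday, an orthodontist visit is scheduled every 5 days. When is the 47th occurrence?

The 47th occurrence is 46 intervals after the first: 46 × 5 = 230 days after 2059-08-09.
August has 31 days — 22 days to the end of August leaves 208.
September has 30 days (178 left).
October has 31 days (147 left).
November has 30 days (117 left).
December has 31 days (86 left).
January has 31 days (55 left).
February has 29 days (26 left).
26 days into March → 2060-03-26.

2060-03-26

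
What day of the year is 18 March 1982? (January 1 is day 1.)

Days in months before March: 31 + 28 = 59.
Plus 18 days into March → day 77.

77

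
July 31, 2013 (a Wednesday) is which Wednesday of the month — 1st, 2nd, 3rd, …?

5th

Day 31 falls in week ⌈31/7⌉ of the month.
Days 1–7 hold the 1st Wednesday, 8–14 the 2nd, 15–21 the 3rd, 22–28 the 4th, 29–31 the 5th.
31 is in the range for the 5th.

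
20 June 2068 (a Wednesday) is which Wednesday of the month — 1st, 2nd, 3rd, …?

3rd

Day 20 falls in week ⌈20/7⌉ of the month.
Days 1–7 hold the 1st Wednesday, 8–14 the 2nd, 15–21 the 3rd, 22–28 the 4th, 29–31 the 5th.
20 is in the range for the 3rd.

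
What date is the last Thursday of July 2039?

28 July 2039

July 2039 begins on a Friday, so the first Thursday is July 7 (6 days later).
July 2039 has 31 days. Adding weeks: 7, 14, 21, 28 — the last one ≤ 31 is the 28th.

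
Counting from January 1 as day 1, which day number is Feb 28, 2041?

59

Days in months before Feb: 31 = 31.
Plus 28 days into Feb → day 59.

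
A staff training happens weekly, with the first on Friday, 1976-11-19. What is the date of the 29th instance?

The 29th occurrence is 28 intervals after the first: 28 × 7 = 196 days after 1976-11-19.
November has 30 days — 11 days to the end of November leaves 185.
December has 31 days (154 left).
January has 31 days (123 left).
February has 28 days (95 left).
March has 31 days (64 left).
April has 30 days (34 left).
May has 31 days (3 left).
3 days into June → 1977-06-03.

1977-06-03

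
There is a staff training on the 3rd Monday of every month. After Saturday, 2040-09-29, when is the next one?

2040-10-15

September 2040 starts on a Saturday; its first Monday is the 3rd, so the 3rd Monday is the 17th — 2040-09-17.
That is not after 2040-09-29, so look at October 2040.
October 2040 starts on a Monday; its first Monday is the 1st, so the 3rd Monday is the 15th — 2040-10-15.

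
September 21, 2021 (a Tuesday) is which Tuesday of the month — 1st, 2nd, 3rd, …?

Day 21 falls in week ⌈21/7⌉ of the month.
Days 1–7 hold the 1st Tuesday, 8–14 the 2nd, 15–21 the 3rd, 22–28 the 4th, 29–31 the 5th.
21 is in the range for the 3rd.

3rd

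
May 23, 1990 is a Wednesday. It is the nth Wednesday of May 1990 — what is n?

Day 23 falls in week ⌈23/7⌉ of the month.
Days 1–7 hold the 1st Wednesday, 8–14 the 2nd, 15–21 the 3rd, 22–28 the 4th, 29–31 the 5th.
23 is in the range for the 4th.

4th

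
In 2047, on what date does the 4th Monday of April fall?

April 2047 begins on a Monday, so the first Monday is April 1.
The 4th Monday is 3 weeks later: 1 + 21 = 22.

2047-04-22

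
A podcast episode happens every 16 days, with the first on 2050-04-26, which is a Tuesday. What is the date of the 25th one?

The 25th occurrence is 24 intervals after the first: 24 × 16 = 384 days after 2050-04-26.
April has 30 days — 4 days to the end of April leaves 380.
May has 31 days (349 left).
June has 30 days (319 left).
July has 31 days (288 left).
August has 31 days (257 left).
September has 30 days (227 left).
October has 31 days (196 left).
November has 30 days (166 left).
December has 31 days (135 left).
January has 31 days (104 left).
February has 28 days (76 left).
March has 31 days (45 left).
April has 30 days (15 left).
15 days into May → 2051-05-15.

2051-05-15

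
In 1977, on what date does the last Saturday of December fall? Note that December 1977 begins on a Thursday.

December 1977 begins on a Thursday, so the first Saturday is December 3 (2 days later).
December 1977 has 31 days. Adding weeks: 3, 10, 17, 24, 31 — the last one ≤ 31 is the 31st.

31 December 1977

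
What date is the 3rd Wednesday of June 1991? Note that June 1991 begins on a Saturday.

June 1991 begins on a Saturday, so the first Wednesday is June 5 (4 days later).
The 3rd Wednesday is 2 weeks later: 5 + 14 = 19.

1991-06-19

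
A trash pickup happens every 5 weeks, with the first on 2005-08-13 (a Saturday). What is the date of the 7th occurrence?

2006-03-11

The 7th occurrence is 6 intervals after the first: 6 × 35 = 210 days after 2005-08-13.
August has 31 days — 18 days to the end of August leaves 192.
September has 30 days (162 left).
October has 31 days (131 left).
November has 30 days (101 left).
December has 31 days (70 left).
January has 31 days (39 left).
February has 28 days (11 left).
11 days into March → 2006-03-11.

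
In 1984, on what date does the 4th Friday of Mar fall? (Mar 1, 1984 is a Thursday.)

Mar 1984 begins on a Thursday, so the first Friday is Mar 2 (1 day later).
The 4th Friday is 3 weeks later: 2 + 21 = 23.

Mar 23, 1984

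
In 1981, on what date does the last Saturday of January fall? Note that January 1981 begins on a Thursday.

31 January 1981

January 1981 begins on a Thursday, so the first Saturday is January 3 (2 days later).
January 1981 has 31 days. Adding weeks: 3, 10, 17, 24, 31 — the last one ≤ 31 is the 31st.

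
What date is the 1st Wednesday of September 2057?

September 5, 2057

September 2057 begins on a Saturday, so the first Wednesday is September 5 (4 days later).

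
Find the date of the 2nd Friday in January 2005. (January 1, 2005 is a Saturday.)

January 2005 begins on a Saturday, so the first Friday is January 7 (6 days later).
The 2nd Friday is 1 weeks later: 7 + 7 = 14.

2005-01-14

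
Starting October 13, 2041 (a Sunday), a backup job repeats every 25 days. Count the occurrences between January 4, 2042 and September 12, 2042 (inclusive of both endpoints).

Occurrences land 25·i days after October 13, 2041 for i = 0, 1, 2, …
January 4, 2042 is 83 days after the start; 83 ÷ 25 = 3 remainder 8; since the remainder is 8, round up to i = 4. First occurrence in the window: #5 on January 21, 2042 (4×25 = 100 days in).
September 12, 2042 is 334 days after the start; 334 ÷ 25 = 13 remainder 9. Last occurrence in the window: #14 on September 3, 2042.
Occurrences #5 through #14: 10 in total.

10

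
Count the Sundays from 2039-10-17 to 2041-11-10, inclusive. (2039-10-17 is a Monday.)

2039-10-17 is a Monday; the first Sunday on or after it is 2039-10-23 (6 days later).
From 2039-10-23 to 2041-11-10: 69 + 366 + 314 = 749 days (rest of 2039, 2040, to 2041-11-10 in 2041).
749 ÷ 7 = 107 full weeks with remainder 0, so 107 more Sundays after the first → 108.

108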